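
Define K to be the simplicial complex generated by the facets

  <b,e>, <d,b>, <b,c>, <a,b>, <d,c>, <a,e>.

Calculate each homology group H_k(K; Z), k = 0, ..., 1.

H_0 ≅ Z,  H_1 ≅ Z^2.

Take the total order a < b < c < d < e on the vertex set. Then K (dimension 1) consists of the simplices:

  0-simplices (5): a, b, c, d, e
  1-simplices (6): ab, ae, bc, bd, be, cd

so the chain groups are C_0 ≅ Z^5, C_1 ≅ Z^6.

Boundary ∂_1: C_1 → C_0 maps an edge to its endpoints' difference, ∂[p,q] = q − p.
As a 5×6 matrix over Z this has rank 4, with invariant factors (1,1,1,1).

Computing H_k = (kernel of ∂_k) / (image of ∂_{k+1}):

  H_0: rank C_0 − rank ∂_1 = 5 − 4 = 1, and the invariant factors of ∂_1 are all 1, so H_0 ≅ Z.
  H_1: rank ker ∂_1 − rank ∂_2 = (6 − 4) − 0 = 2, and there is no ∂_2, so H_1 ≅ Z^2.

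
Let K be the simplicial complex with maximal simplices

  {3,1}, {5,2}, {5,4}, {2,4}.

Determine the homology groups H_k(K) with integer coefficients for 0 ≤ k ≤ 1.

K has 5 vertices, 4 edges.
rank ∂_0 = 0, rank ∂_1 = 3 ⇒ b_0 = 5 − 0 − 3 = 2; all invariant factors of ∂_1 are 1 so no torsion. So H_0 ≅ Z^2.
rank ∂_1 = 3, rank ∂_2 = 0 ⇒ b_1 = 4 − 3 − 0 = 1. So H_1 ≅ Z.

H_0 = Z^2,  H_1 = Z.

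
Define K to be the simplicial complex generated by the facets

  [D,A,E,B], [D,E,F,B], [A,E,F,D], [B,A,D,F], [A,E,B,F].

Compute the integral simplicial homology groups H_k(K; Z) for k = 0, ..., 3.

Take the total order A < B < D < E < F on the vertex set. Then K (dimension 3) consists of the simplices:

  0-simplices (5): A, B, D, E, F
  1-simplices (10): AB, AD, AE, AF, BD, BE, BF, DE, DF, EF
  2-simplices (10): ABD, ABE, ABF, ADE, ADF, AEF, BDE, BDF, BEF, DEF
  3-simplices (5): ABDE, ABDF, ABEF, ADEF, BDEF

giving chain groups C_0 ≅ Z^5, C_1 ≅ Z^10, C_2 ≅ Z^10, C_3 ≅ Z^5.

Boundary ∂_1: C_1 → C_0 is given by ∂[p,q] = [q] − [p].
The 5×10 boundary matrix has rank 4 and Smith normal form diag(1,1,1,1).

Boundary ∂_2: C_2 → C_1 acts by ∂[p,q,r] = [q,r] − [p,r] + [p,q]. For instance
  ∂DEF = EF − DF + DE,
  ∂AEF = EF − AF + AE.
This gives a 10×10 integer matrix of rank 6; reducing to Smith normal form yields diagonal entries (1,1,1,1,1,1).

Boundary ∂_3: C_3 → C_2 sends each 3-simplex σ to the alternating sum Σ_i (−1)^i (σ with its i-th vertex removed). For instance
  ∂ABDE = BDE − ADE + ABE − ABD,
  ∂ABEF = BEF − AEF + ABF − ABE.
As a 10×5 matrix over Z this has rank 4, with invariant factors (1,1,1,1).

Computing H_k = (kernel of ∂_k) / (image of ∂_{k+1}):

  H_0: rank C_0 − rank ∂_1 = 5 − 4 = 1, and the invariant factors of ∂_1 are all 1, so H_0 ≅ Z.
  H_1: rank ker ∂_1 − rank ∂_2 = (10 − 4) − 6 = 0, and the invariant factors of ∂_2 are all 1, so H_1 ≅ 0.
  H_2: rank ker ∂_2 − rank ∂_3 = (10 − 6) − 4 = 0, and the invariant factors of ∂_3 are all 1, so H_2 ≅ 0.
  H_3: rank ker ∂_3 − rank ∂_4 = (5 − 4) − 0 = 1, and there is no ∂_4, so H_3 ≅ Z.

As a check, the Euler characteristic is 5 − 10 + 10 − 5 = 0, which agrees with 1 − 0 + 0 − 1 = 0.

H_0 = Z,  H_1 = 0,  H_2 = 0,  H_3 = Z.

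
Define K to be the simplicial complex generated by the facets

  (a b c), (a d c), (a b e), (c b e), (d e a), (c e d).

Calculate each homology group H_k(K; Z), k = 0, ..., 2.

Fix the vertex order a < b < c < d < e and write every simplex with vertices in increasing order. Then dim K = 2 and the simplices of K are:

  0-simplices (5): a, b, c, d, e
  1-simplices (9): ab, ac, ad, ae, bc, be, cd, ce, de
  2-simplices (6): abc, abe, acd, ade, bce, cde

Hence C_0 ≅ Z^5, C_1 ≅ Z^9, C_2 ≅ Z^6.

Boundary ∂_1: C_1 → C_0 maps an edge to its endpoints' difference, ∂[p,q] = q − p.
This gives a 5×9 integer matrix of rank 4; reducing to Smith normal form yields diagonal entries (1,1,1,1).

Boundary ∂_2: C_2 → C_1 sends each 2-simplex [p,q,r] to [q,r] − [p,r] + [p,q]. For instance
  ∂abc = bc − ac + ab,
  ∂acd = cd − ad + ac.
As a 9×6 matrix over Z this has rank 5, with invariant factors (1,1,1,1,1).

Computing H_k = (kernel of ∂_k) / (image of ∂_{k+1}):

  H_0: rank C_0 − rank ∂_1 = 5 − 4 = 1, and the invariant factors of ∂_1 are all 1, so H_0 = Z.
  H_1: rank ker ∂_1 − rank ∂_2 = (9 − 4) − 5 = 0, and the invariant factors of ∂_2 are all 1, so H_1 = 0.
  H_2: rank ker ∂_2 − rank ∂_3 = (6 − 5) − 0 = 1, and there is no ∂_3, so H_2 = Z.

(K is a triangulation of the 2-sphere S^2.)

H_0 = Z,  H_1 = 0,  H_2 = Z.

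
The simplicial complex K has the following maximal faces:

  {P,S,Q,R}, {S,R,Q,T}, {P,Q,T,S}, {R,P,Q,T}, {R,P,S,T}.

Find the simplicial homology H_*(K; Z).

Fix the vertex order P < Q < R < S < T and write every simplex with vertices in increasing order. Then dim K = 3 and the simplices of K are:

  0-simplices (5): P, Q, R, S, T
  1-simplices (10): PQ, PR, PS, PT, QR, QS, QT, RS, RT, ST
  2-simplices (10): PQR, PQS, PQT, PRS, PRT, PST, QRS, QRT, QST, RST
  3-simplices (5): PQRS, PQRT, PQST, PRST, QRST

giving chain groups C_0 ≅ Z^5, C_1 ≅ Z^10, C_2 ≅ Z^10, C_3 ≅ Z^5.

∂_1: C_1 → C_0 is given by ∂[p,q] = [q] − [p]. For instance
  ∂PQ = Q − P.
This gives a 5×10 integer matrix of rank 4; reducing to Smith normal form yields diagonal entries (1,1,1,1).

∂_2: C_2 → C_1 maps a triangle to the signed sum of its edges. For instance
  ∂QRS = RS − QS + QR,
  ∂PRS = RS − PS + PR.
This gives a 10×10 integer matrix of rank 6; reducing to Smith normal form yields diagonal entries (1,1,1,1,1,1).

The boundary map ∂_3: C_3 → C_2 sends each 3-simplex σ to the alternating sum Σ_i (−1)^i (σ with its i-th vertex removed). For instance
  ∂QRST = RST − QST + QRT − QRS,
  ∂PQRS = QRS − PRS + PQS − PQR.
The 10×5 boundary matrix has rank 4 and Smith normal form diag(1,1,1,1).

Now H_k = ker ∂_k / im ∂_{k+1}, so:

  H_0: rank C_0 − rank ∂_1 = 5 − 4 = 1, and the invariant factors of ∂_1 are all 1, so H_0 = Z.
  H_1: rank ker ∂_1 − rank ∂_2 = (10 − 4) − 6 = 0, and the invariant factors of ∂_2 are all 1, so H_1 = 0.
  H_2: rank ker ∂_2 − rank ∂_3 = (10 − 6) − 4 = 0, and the invariant factors of ∂_3 are all 1, so H_2 = 0.
  H_3: rank ker ∂_3 − rank ∂_4 = (5 − 4) − 0 = 1, and there is no ∂_4, so H_3 = Z.

As a check, the Euler characteristic is 5 − 10 + 10 − 5 = 0, which agrees with 1 − 0 + 0 − 1 = 0.

H_0 ≅ Z,  H_1 = 0,  H_2 = 0,  H_3 ≅ Z.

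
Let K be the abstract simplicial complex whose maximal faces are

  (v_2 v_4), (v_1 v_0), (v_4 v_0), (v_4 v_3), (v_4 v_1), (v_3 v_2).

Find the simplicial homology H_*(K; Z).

Fix the vertex order v_0 < v_1 < v_2 < v_3 < v_4 and write every simplex with vertices in increasing order. Then dim K = 1 and the simplices of K are:

  0-simplices (5): [v_0], [v_1], [v_2], [v_3], [v_4]
  1-simplices (6): [v_0,v_1], [v_0,v_4], [v_1,v_4], [v_2,v_3], [v_2,v_4], [v_3,v_4]

so the chain groups are C_0 ≅ Z^5, C_1 ≅ Z^6.

∂_1: C_1 → C_0 is given by ∂[p,q] = [q] − [p]. For instance
  ∂[v_0,v_4] = [v_4] − [v_0].
The resulting 5×6 matrix has rank 4, and its Smith normal form has invariant factors (1,1,1,1).

Now H_k = ker ∂_k / im ∂_{k+1}, so:

  H_0: rank C_0 − rank ∂_1 = 5 − 4 = 1, and the invariant factors of ∂_1 are all 1, so H_0 = Z.
  H_1: rank ker ∂_1 − rank ∂_2 = (6 − 4) − 0 = 2, and there is no ∂_2, so H_1 = Z^2.

As a check, the Euler characteristic is 5 − 6 = -1, which agrees with 1 − 2 = -1.

H_0 ≅ Z,  H_1 ≅ Z^2.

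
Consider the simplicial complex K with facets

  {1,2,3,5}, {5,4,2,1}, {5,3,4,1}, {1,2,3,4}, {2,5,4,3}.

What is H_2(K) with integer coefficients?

H_2 = 0.

We work with the vertex ordering 1 < 2 < 3 < 4 < 5. The simplices of K, each written with vertices in increasing order, are:

  0-simplices (5): [1], [2], [3], [4], [5]
  1-simplices (10): [1,2], [1,3], [1,4], [1,5], [2,3], [2,4], [2,5], [3,4], [3,5], [4,5]
  2-simplices (10): [1,2,3], [1,2,4], [1,2,5], [1,3,4], [1,3,5], [1,4,5], [2,3,4], [2,3,5], [2,4,5], [3,4,5]
  3-simplices (5): [1,2,3,4], [1,2,3,5], [1,2,4,5], [1,3,4,5], [2,3,4,5]

giving chain groups C_0 ≅ Z^5, C_1 ≅ Z^10, C_2 ≅ Z^10, C_3 ≅ Z^5.

The boundary map ∂_1: C_1 → C_0 sends each edge [p,q] (with p < q) to q − p. For instance
  ∂[2,4] = [4] − [2].
The 5×10 boundary matrix has rank 4 and Smith normal form diag(1,1,1,1).

The boundary map ∂_2: C_2 → C_1 acts by ∂[p,q,r] = [q,r] − [p,r] + [p,q]. For instance
  ∂[2,4,5] = [4,5] − [2,5] + [2,4],
  ∂[1,3,4] = [3,4] − [1,4] + [1,3].
As a 10×10 matrix over Z this has rank 6, with invariant factors (1,1,1,1,1,1).

The boundary map ∂_3: C_3 → C_2 sends each 3-simplex σ to the alternating sum Σ_i (−1)^i (σ with its i-th vertex removed). For instance
  ∂[1,2,3,4] = [2,3,4] − [1,3,4] + [1,2,4] − [1,2,3],
  ∂[1,2,4,5] = [2,4,5] − [1,4,5] + [1,2,5] − [1,2,4].
This gives a 10×5 integer matrix of rank 4; reducing to Smith normal form yields diagonal entries (1,1,1,1).

Computing H_k = (kernel of ∂_k) / (image of ∂_{k+1}):

  H_2: rank ker ∂_2 − rank ∂_3 = (10 − 6) − 4 = 0, and the invariant factors of ∂_3 are all 1, so H_2 = 0.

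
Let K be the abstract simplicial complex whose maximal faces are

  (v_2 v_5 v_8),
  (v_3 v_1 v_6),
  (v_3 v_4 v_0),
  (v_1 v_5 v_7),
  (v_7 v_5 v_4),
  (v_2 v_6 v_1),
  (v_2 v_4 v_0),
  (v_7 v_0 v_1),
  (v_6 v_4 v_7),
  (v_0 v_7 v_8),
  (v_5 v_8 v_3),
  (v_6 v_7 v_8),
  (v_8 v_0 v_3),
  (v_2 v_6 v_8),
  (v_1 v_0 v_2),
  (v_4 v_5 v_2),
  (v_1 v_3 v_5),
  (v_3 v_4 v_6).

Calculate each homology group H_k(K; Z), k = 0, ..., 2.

H_0 ≅ Z,  H_1 ≅ Z^2,  H_2 ≅ Z.

We work with the vertex ordering v_0 < v_1 < v_2 < v_3 < v_4 < v_5 < v_6 < v_7 < v_8. The simplices of K, each written with vertices in increasing order, are:

  0-simplices (9): [v_0], [v_1], [v_2], [v_3], [v_4], [v_5], [v_6], [v_7], [v_8]
  1-simplices (27): (27 of them)
  2-simplices (18): (18 of them)

giving chain groups C_0 ≅ Z^9, C_1 ≅ Z^27, C_2 ≅ Z^18.

Boundary ∂_1: C_1 → C_0 is given by ∂[p,q] = [q] − [p].
As a 9×27 matrix over Z this has rank 8, with invariant factors (1,1,1,1,1,1,1,1).

Boundary ∂_2: C_2 → C_1 acts by ∂[p,q,r] = [q,r] − [p,r] + [p,q]. For instance
  ∂[v_1,v_3,v_5] = [v_3,v_5] − [v_1,v_5] + [v_1,v_3],
  ∂[v_0,v_3,v_8] = [v_3,v_8] − [v_0,v_8] + [v_0,v_3].
The resulting 27×18 matrix has rank 17, and its Smith normal form has invariant factors (1,1,1,1,1,1,1,1,1,1,1,1,1,1,1,1,1).

Computing H_k = (kernel of ∂_k) / (image of ∂_{k+1}):

  H_0: rank C_0 − rank ∂_1 = 9 − 8 = 1, and the invariant factors of ∂_1 are all 1, so H_0 = Z.
  H_1: rank ker ∂_1 − rank ∂_2 = (27 − 8) − 17 = 2, and the invariant factors of ∂_2 are all 1, so H_1 = Z^2.
  H_2: rank ker ∂_2 − rank ∂_3 = (18 − 17) − 0 = 1, and there is no ∂_3, so H_2 = Z.

As a check, the Euler characteristic is 9 − 27 + 18 = 0, which agrees with 1 − 2 + 1 = 0.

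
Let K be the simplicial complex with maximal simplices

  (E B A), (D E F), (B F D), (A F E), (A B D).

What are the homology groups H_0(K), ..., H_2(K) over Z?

H_0 = Z,  H_1 = Z,  H_2 = 0.

K has 5 vertices, 10 edges, 5 triangles.
rank ∂_0 = 0, rank ∂_1 = 4 ⇒ b_0 = 5 − 0 − 4 = 1; all invariant factors of ∂_1 are 1 so no torsion. So H_0 = Z.
rank ∂_1 = 4, rank ∂_2 = 5 ⇒ b_1 = 10 − 4 − 5 = 1; all invariant factors of ∂_2 are 1 so no torsion. So H_1 = Z.
rank ∂_2 = 5, rank ∂_3 = 0 ⇒ b_2 = 5 − 5 − 0 = 0. So H_2 = 0.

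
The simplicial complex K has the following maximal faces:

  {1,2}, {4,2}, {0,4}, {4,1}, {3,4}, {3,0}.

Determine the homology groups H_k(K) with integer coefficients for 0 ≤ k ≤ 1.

Fix the vertex order 0 < 1 < 2 < 3 < 4 and write every simplex with vertices in increasing order. Then dim K = 1 and the simplices of K are:

  0-simplices (5): [0], [1], [2], [3], [4]
  1-simplices (6): [0,3], [0,4], [1,2], [1,4], [2,4], [3,4]

Hence C_0 ≅ Z^5, C_1 ≅ Z^6.

∂_1: C_1 → C_0 is given by ∂[p,q] = [q] − [p].
As a 5×6 matrix over Z this has rank 4, with invariant factors (1,1,1,1).

Reading off H_k = ker ∂_k / im ∂_{k+1}:

  H_0: rank C_0 − rank ∂_1 = 5 − 4 = 1, and the invariant factors of ∂_1 are all 1, so H_0 ≅ Z.
  H_1: rank ker ∂_1 − rank ∂_2 = (6 − 4) − 0 = 2, and there is no ∂_2, so H_1 ≅ Z^2.

As a check, the Euler characteristic is 5 − 6 = -1, which agrees with 1 − 2 = -1.

H_0 = Z,  H_1 = Z^2.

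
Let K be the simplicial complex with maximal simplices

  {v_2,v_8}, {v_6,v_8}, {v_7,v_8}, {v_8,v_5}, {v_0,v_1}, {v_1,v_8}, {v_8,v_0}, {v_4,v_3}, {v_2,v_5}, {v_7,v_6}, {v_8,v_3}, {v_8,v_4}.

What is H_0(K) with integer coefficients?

H_0 ≅ Z.

We work with the vertex ordering v_0 < v_1 < v_2 < v_3 < v_4 < v_5 < v_6 < v_7 < v_8. The simplices of K, each written with vertices in increasing order, are:

  0-simplices (9): [v_0], [v_1], [v_2], [v_3], [v_4], [v_5], [v_6], [v_7], [v_8]
  1-simplices (12): [v_0,v_1], [v_0,v_8], [v_1,v_8], [v_2,v_5], [v_2,v_8], [v_3,v_4], [v_3,v_8], [v_4,v_8], [v_5,v_8], [v_6,v_7], [v_6,v_8], [v_7,v_8]

so the chain groups are C_0 ≅ Z^9, C_1 ≅ Z^12.

∂_1: C_1 → C_0 is given by ∂[p,q] = [q] − [p]. For instance
  ∂[v_2,v_8] = [v_8] − [v_2].
This gives a 9×12 integer matrix of rank 8; reducing to Smith normal form yields diagonal entries (1,1,1,1,1,1,1,1).

Reading off H_k = ker ∂_k / im ∂_{k+1}:

  H_0: rank C_0 − rank ∂_1 = 9 − 8 = 1, and the invariant factors of ∂_1 are all 1, so H_0 ≅ Z.

(K is a triangulation of a wedge of 4 circles.)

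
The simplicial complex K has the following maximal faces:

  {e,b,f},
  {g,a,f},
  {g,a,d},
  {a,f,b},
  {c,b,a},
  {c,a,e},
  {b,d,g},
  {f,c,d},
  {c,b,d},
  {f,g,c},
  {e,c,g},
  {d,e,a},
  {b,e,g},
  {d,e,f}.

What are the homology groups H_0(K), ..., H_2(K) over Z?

We work with the vertex ordering a < b < c < d < e < f < g. The simplices of K, each written with vertices in increasing order, are:

  0-simplices (7): a, b, c, d, e, f, g
  1-simplices (21): ab, ac, ad, ae, af, ag, bc, bd, be, bf, bg, cd, ce, cf, cg, de, df, dg, ef, eg, fg
  2-simplices (14): abc, abf, ace, ade, adg, afg, bcd, bdg, bef, beg, cdf, ceg, cfg, def

giving chain groups C_0 ≅ Z^7, C_1 ≅ Z^21, C_2 ≅ Z^14.

The boundary map ∂_1: C_1 → C_0 sends each edge [p,q] (with p < q) to q − p.
The resulting 7×21 matrix has rank 6, and its Smith normal form has invariant factors (1,1,1,1,1,1).

The boundary map ∂_2: C_2 → C_1 maps a triangle to the signed sum of its edges. For instance
  ∂abc = bc − ac + ab,
  ∂bef = ef − bf + be.
The 21×14 boundary matrix has rank 13 and Smith normal form diag(1,1,1,1,1,1,1,1,1,1,1,1,1).

Now H_k = ker ∂_k / im ∂_{k+1}, so:

  H_0: rank C_0 − rank ∂_1 = 7 − 6 = 1, and the invariant factors of ∂_1 are all 1, so H_0 = Z.
  H_1: rank ker ∂_1 − rank ∂_2 = (21 − 6) − 13 = 2, and the invariant factors of ∂_2 are all 1, so H_1 = Z^2.
  H_2: rank ker ∂_2 − rank ∂_3 = (14 − 13) − 0 = 1, and there is no ∂_3, so H_2 = Z.

H_0 = Z,  H_1 = Z^2,  H_2 = Z.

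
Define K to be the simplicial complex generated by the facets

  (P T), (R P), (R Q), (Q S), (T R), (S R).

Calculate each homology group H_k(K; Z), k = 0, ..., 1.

H_0 ≅ Z,  H_1 ≅ Z^2.

We work with the vertex ordering P < Q < R < S < T. The simplices of K, each written with vertices in increasing order, are:

  0-simplices (5): P, Q, R, S, T
  1-simplices (6): PR, PT, QR, QS, RS, RT

Hence C_0 ≅ Z^5, C_1 ≅ Z^6.

∂_1: C_1 → C_0 maps an edge to its endpoints' difference, ∂[p,q] = q − p. For instance
  ∂QS = S − Q.
The resulting 5×6 matrix has rank 4, and its Smith normal form has invariant factors (1,1,1,1).

Reading off H_k = ker ∂_k / im ∂_{k+1}:

  H_0: rank C_0 − rank ∂_1 = 5 − 4 = 1, and the invariant factors of ∂_1 are all 1, so H_0 = Z.
  H_1: rank ker ∂_1 − rank ∂_2 = (6 − 4) − 0 = 2, and there is no ∂_2, so H_1 = Z^2.

As a check, the Euler characteristic is 5 − 6 = -1, which agrees with 1 − 2 = -1.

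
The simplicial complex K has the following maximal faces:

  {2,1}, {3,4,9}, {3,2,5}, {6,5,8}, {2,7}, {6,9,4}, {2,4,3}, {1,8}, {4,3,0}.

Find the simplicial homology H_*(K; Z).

H_0 = Z,  H_1 = Z^2,  H_2 = 0.

Fix the vertex order 0 < 1 < 2 < 3 < 4 < 5 < 6 < 7 < 8 < 9 and write every simplex with vertices in increasing order. Then dim K = 2 and the simplices of K are:

  0-simplices (10): [0], [1], [2], [3], [4], [5], [6], [7], [8], [9]
  1-simplices (17): [0,3], [0,4], [1,2], [1,8], [2,3], [2,4], [2,5], [2,7], [3,4], [3,5], [3,9], [4,6], [4,9], [5,6], [5,8], [6,8], [6,9]
  2-simplices (6): [0,3,4], [2,3,4], [2,3,5], [3,4,9], [4,6,9], [5,6,8]

giving chain groups C_0 ≅ Z^10, C_1 ≅ Z^17, C_2 ≅ Z^6.

The boundary map ∂_1: C_1 → C_0 is given by ∂[p,q] = [q] − [p].
The resulting 10×17 matrix has rank 9, and its Smith normal form has invariant factors (1,1,1,1,1,1,1,1,1).

The boundary map ∂_2: C_2 → C_1 sends each 2-simplex [p,q,r] to [q,r] − [p,r] + [p,q]. For instance
  ∂[2,3,5] = [3,5] − [2,5] + [2,3],
  ∂[4,6,9] = [6,9] − [4,9] + [4,6].
As a 17×6 matrix over Z this has rank 6, with invariant factors (1,1,1,1,1,1).

Now H_k = ker ∂_k / im ∂_{k+1}, so:

  H_0: rank C_0 − rank ∂_1 = 10 − 9 = 1, and the invariant factors of ∂_1 are all 1, so H_0 ≅ Z.
  H_1: rank ker ∂_1 − rank ∂_2 = (17 − 9) − 6 = 2, and the invariant factors of ∂_2 are all 1, so H_1 ≅ Z^2.
  H_2: rank ker ∂_2 − rank ∂_3 = (6 − 6) − 0 = 0, and there is no ∂_3, so H_2 ≅ 0.

As a check, the Euler characteristic is 10 − 17 + 6 = -1, which agrees with 1 − 2 + 0 = -1.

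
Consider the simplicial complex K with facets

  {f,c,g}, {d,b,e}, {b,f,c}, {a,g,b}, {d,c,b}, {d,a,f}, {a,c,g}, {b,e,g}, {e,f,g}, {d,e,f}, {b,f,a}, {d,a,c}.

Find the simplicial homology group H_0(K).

Take the total order a < b < c < d < e < f < g on the vertex set. Then K (dimension 2) consists of the simplices:

  0-simplices (7): a, b, c, d, e, f, g
  1-simplices (18): ab, ac, ad, af, ag, bc, bd, be, bf, bg, cd, cf, cg, de, df, ef, eg, fg
  2-simplices (12): abf, abg, acd, acg, adf, bcd, bcf, bde, beg, cfg, def, efg

giving chain groups C_0 ≅ Z^7, C_1 ≅ Z^18, C_2 ≅ Z^12.

∂_1: C_1 → C_0 is given by ∂[p,q] = [q] − [p].
This gives a 7×18 integer matrix of rank 6; reducing to Smith normal form yields diagonal entries (1,1,1,1,1,1).

∂_2: C_2 → C_1 maps a triangle to the signed sum of its edges. For instance
  ∂cfg = fg − cg + cf,
  ∂efg = fg − eg + ef.
The resulting 18×12 matrix has rank 12, and its Smith normal form has invariant factors (1,1,1,1,1,1,1,1,1,1,1,2).

Reading off H_k = ker ∂_k / im ∂_{k+1}:

  H_0: rank C_0 − rank ∂_1 = 7 − 6 = 1, and the invariant factors of ∂_1 are all 1, so H_0 = Z.

(K is a triangulation of the real projective plane RP^2.)

H_0 ≅ Z.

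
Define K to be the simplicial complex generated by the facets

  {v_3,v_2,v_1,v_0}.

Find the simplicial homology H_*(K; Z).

H_0 = Z,  H_1 = 0,  H_2 = 0,  H_3 = 0.

Take the total order v_0 < v_1 < v_2 < v_3 on the vertex set. Then K (dimension 3) consists of the simplices:

  0-simplices (4): [v_0], [v_1], [v_2], [v_3]
  1-simplices (6): [v_0,v_1], [v_0,v_2], [v_0,v_3], [v_1,v_2], [v_1,v_3], [v_2,v_3]
  2-simplices (4): [v_0,v_1,v_2], [v_0,v_1,v_3], [v_0,v_2,v_3], [v_1,v_2,v_3]
  3-simplices (1): [v_0,v_1,v_2,v_3]

so the chain groups are C_0 ≅ Z^4, C_1 ≅ Z^6, C_2 ≅ Z^4, C_3 ≅ Z^1.

Boundary ∂_1: C_1 → C_0 maps an edge to its endpoints' difference, ∂[p,q] = q − p.
The 4×6 boundary matrix has rank 3 and Smith normal form diag(1,1,1).

The boundary map ∂_2: C_2 → C_1 maps a triangle to the signed sum of its edges. For instance
  ∂[v_0,v_1,v_2] = [v_1,v_2] − [v_0,v_2] + [v_0,v_1],
  ∂[v_0,v_2,v_3] = [v_2,v_3] − [v_0,v_3] + [v_0,v_2].
The 6×4 boundary matrix has rank 3 and Smith normal form diag(1,1,1).

The boundary map ∂_3: C_3 → C_2 sends each 3-simplex σ to the alternating sum Σ_i (−1)^i (σ with its i-th vertex removed). For instance
  ∂[v_0,v_1,v_2,v_3] = [v_1,v_2,v_3] − [v_0,v_2,v_3] + [v_0,v_1,v_3] − [v_0,v_1,v_2].
The resulting 4×1 matrix has rank 1, and its Smith normal form has invariant factors (1).

Reading off H_k = ker ∂_k / im ∂_{k+1}:

  H_0: rank C_0 − rank ∂_1 = 4 − 3 = 1, and the invariant factors of ∂_1 are all 1, so H_0 ≅ Z.
  H_1: rank ker ∂_1 − rank ∂_2 = (6 − 3) − 3 = 0, and the invariant factors of ∂_2 are all 1, so H_1 ≅ 0.
  H_2: rank ker ∂_2 − rank ∂_3 = (4 − 3) − 1 = 0, and the invariant factors of ∂_3 are all 1, so H_2 ≅ 0.
  H_3: rank ker ∂_3 − rank ∂_4 = (1 − 1) − 0 = 0, and there is no ∂_4, so H_3 ≅ 0.

As a check, the Euler characteristic is 4 − 6 + 4 − 1 = 1, which agrees with 1 − 0 + 0 − 0 = 1.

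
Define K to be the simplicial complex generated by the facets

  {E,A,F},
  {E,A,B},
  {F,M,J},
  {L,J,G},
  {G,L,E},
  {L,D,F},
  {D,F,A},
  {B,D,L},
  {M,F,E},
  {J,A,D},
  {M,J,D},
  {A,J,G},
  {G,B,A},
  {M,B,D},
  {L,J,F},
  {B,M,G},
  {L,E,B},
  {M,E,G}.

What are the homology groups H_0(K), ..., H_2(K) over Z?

Take the total order A < B < D < E < F < G < J < L < M on the vertex set. Then K (dimension 2) consists of the simplices:

  0-simplices (9): A, B, D, E, F, G, J, L, M
  1-simplices (27): AB, AD, AE, AF, AG, AJ, BD, BE, BG, BL, BM, DF, DJ, DL, DM, EF, EG, EL, EM, FJ, FL, FM, GJ, GL, GM, JL, JM
  2-simplices (18): ABE, ABG, ADF, ADJ, AEF, AGJ, BDL, BDM, BEL, BGM, DFL, DJM, EFM, EGL, EGM, FJL, FJM, GJL

giving chain groups C_0 ≅ Z^9, C_1 ≅ Z^27, C_2 ≅ Z^18.

The boundary map ∂_1: C_1 → C_0 is given by ∂[p,q] = [q] − [p].
The 9×27 boundary matrix has rank 8 and Smith normal form diag(1,1,1,1,1,1,1,1).

The boundary map ∂_2: C_2 → C_1 sends each 2-simplex [p,q,r] to [q,r] − [p,r] + [p,q]. For instance
  ∂AEF = EF − AF + AE,
  ∂EGM = GM − EM + EG.
This gives a 27×18 integer matrix of rank 18; reducing to Smith normal form yields diagonal entries (1,1,1,1,1,1,1,1,1,1,1,1,1,1,1,1,1,2).

Now H_k = ker ∂_k / im ∂_{k+1}, so:

  H_0: rank C_0 − rank ∂_1 = 9 − 8 = 1, and the invariant factors of ∂_1 are all 1, so H_0 = Z.
  H_1: rank ker ∂_1 − rank ∂_2 = (27 − 8) − 18 = 1, and ∂_2 has invariant factor 2 > 1, so H_1 = Z ⊕ Z/2.
  H_2: rank ker ∂_2 − rank ∂_3 = (18 − 18) − 0 = 0, and there is no ∂_3, so H_2 = 0.

(K is a triangulation of the Klein bottle.)

H_0 = Z,  H_1 = Z ⊕ Z/2,  H_2 = 0.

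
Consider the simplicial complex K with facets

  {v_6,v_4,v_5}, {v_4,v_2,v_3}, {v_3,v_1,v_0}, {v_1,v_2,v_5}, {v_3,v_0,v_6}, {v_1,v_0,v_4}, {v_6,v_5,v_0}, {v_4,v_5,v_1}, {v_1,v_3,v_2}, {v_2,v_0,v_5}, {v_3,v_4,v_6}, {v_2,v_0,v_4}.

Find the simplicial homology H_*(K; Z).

H_0 = Z,  H_1 = Z_2,  H_2 = 0.

Order the vertices as v_0 < v_1 < v_2 < v_3 < v_4 < v_5 < v_6. Listing each simplex with vertices in this order, K has dimension 2 with simplices:

  0-simplices (7): [v_0], [v_1], [v_2], [v_3], [v_4], [v_5], [v_6]
  1-simplices (18): (18 of them)
  2-simplices (12): (12 of them)

so the chain groups are C_0 ≅ Z^7, C_1 ≅ Z^18, C_2 ≅ Z^12.

∂_1: C_1 → C_0 sends each edge [p,q] (with p < q) to q − p.
This gives a 7×18 integer matrix of rank 6; reducing to Smith normal form yields diagonal entries (1,1,1,1,1,1).

Boundary ∂_2: C_2 → C_1 maps a triangle to the signed sum of its edges. For instance
  ∂[v_3,v_4,v_6] = [v_4,v_6] − [v_3,v_6] + [v_3,v_4],
  ∂[v_1,v_2,v_3] = [v_2,v_3] − [v_1,v_3] + [v_1,v_2].
The 18×12 boundary matrix has rank 12 and Smith normal form diag(1,1,1,1,1,1,1,1,1,1,1,2).

Now H_k = ker ∂_k / im ∂_{k+1}, so:

  H_0: rank C_0 − rank ∂_1 = 7 − 6 = 1, and the invariant factors of ∂_1 are all 1, so H_0 ≅ Z.
  H_1: rank ker ∂_1 − rank ∂_2 = (18 − 6) − 12 = 0, and ∂_2 has invariant factor 2 > 1, so H_1 ≅ Z_2.
  H_2: rank ker ∂_2 − rank ∂_3 = (12 − 12) − 0 = 0, and there is no ∂_3, so H_2 ≅ 0.

As a check, the Euler characteristic is 7 − 18 + 12 = 1, which agrees with 1 − 0 + 0 = 1.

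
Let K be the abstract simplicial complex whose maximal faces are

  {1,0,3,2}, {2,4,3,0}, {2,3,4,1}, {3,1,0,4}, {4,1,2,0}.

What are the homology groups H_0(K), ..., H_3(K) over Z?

H_0 = Z,  H_1 = 0,  H_2 = 0,  H_3 = Z.

K has 5 vertices, 10 edges, 10 triangles, 5 3-simplices.
rank ∂_0 = 0, rank ∂_1 = 4 ⇒ b_0 = 5 − 0 − 4 = 1; all invariant factors of ∂_1 are 1 so no torsion. So H_0 = Z.
rank ∂_1 = 4, rank ∂_2 = 6 ⇒ b_1 = 10 − 4 − 6 = 0; all invariant factors of ∂_2 are 1 so no torsion. So H_1 = 0.
rank ∂_2 = 6, rank ∂_3 = 4 ⇒ b_2 = 10 − 6 − 4 = 0; all invariant factors of ∂_3 are 1 so no torsion. So H_2 = 0.
rank ∂_3 = 4, rank ∂_4 = 0 ⇒ b_3 = 5 − 4 − 0 = 1. So H_3 = Z.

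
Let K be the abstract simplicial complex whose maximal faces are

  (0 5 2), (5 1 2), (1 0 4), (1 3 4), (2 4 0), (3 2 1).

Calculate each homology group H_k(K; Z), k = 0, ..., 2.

Take the total order 0 < 1 < 2 < 3 < 4 < 5 on the vertex set. Then K (dimension 2) consists of the simplices:

  0-simplices (6): [0], [1], [2], [3], [4], [5]
  1-simplices (12): [0,1], [0,2], [0,4], [0,5], [1,2], [1,3], [1,4], [1,5], [2,3], [2,4], [2,5], [3,4]
  2-simplices (6): [0,1,4], [0,2,4], [0,2,5], [1,2,3], [1,2,5], [1,3,4]

Hence C_0 ≅ Z^6, C_1 ≅ Z^12, C_2 ≅ Z^6.

The boundary map ∂_1: C_1 → C_0 maps an edge to its endpoints' difference, ∂[p,q] = q − p.
The 6×12 boundary matrix has rank 5 and Smith normal form diag(1,1,1,1,1).

Boundary ∂_2: C_2 → C_1 acts by ∂[p,q,r] = [q,r] − [p,r] + [p,q]. For instance
  ∂[0,2,5] = [2,5] − [0,5] + [0,2],
  ∂[0,1,4] = [1,4] − [0,4] + [0,1].
This gives a 12×6 integer matrix of rank 6; reducing to Smith normal form yields diagonal entries (1,1,1,1,1,1).

Now H_k = ker ∂_k / im ∂_{k+1}, so:

  H_0: rank C_0 − rank ∂_1 = 6 − 5 = 1, and the invariant factors of ∂_1 are all 1, so H_0 = Z.
  H_1: rank ker ∂_1 − rank ∂_2 = (12 − 5) − 6 = 1, and the invariant factors of ∂_2 are all 1, so H_1 = Z.
  H_2: rank ker ∂_2 − rank ∂_3 = (6 − 6) − 0 = 0, and there is no ∂_3, so H_2 = 0.

As a check, the Euler characteristic is 6 − 12 + 6 = 0, which agrees with 1 − 1 + 0 = 0.

H_0 = Z,  H_1 = Z,  H_2 = 0.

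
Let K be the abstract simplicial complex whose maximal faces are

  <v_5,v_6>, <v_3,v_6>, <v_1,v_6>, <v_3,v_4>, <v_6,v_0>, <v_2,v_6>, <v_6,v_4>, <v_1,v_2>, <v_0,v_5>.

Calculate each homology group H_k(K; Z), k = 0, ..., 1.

H_0 = Z,  H_1 = Z^3.

Take the total order v_0 < v_1 < v_2 < v_3 < v_4 < v_5 < v_6 on the vertex set. Then K (dimension 1) consists of the simplices:

  0-simplices (7): [v_0], [v_1], [v_2], [v_3], [v_4], [v_5], [v_6]
  1-simplices (9): [v_0,v_5], [v_0,v_6], [v_1,v_2], [v_1,v_6], [v_2,v_6], [v_3,v_4], [v_3,v_6], [v_4,v_6], [v_5,v_6]

Hence C_0 ≅ Z^7, C_1 ≅ Z^9.

∂_1: C_1 → C_0 is given by ∂[p,q] = [q] − [p]. For instance
  ∂[v_1,v_6] = [v_6] − [v_1].
The 7×9 boundary matrix has rank 6 and Smith normal form diag(1,1,1,1,1,1).

From H_k ≅ ker(∂_k) / im(∂_{k+1}) we obtain:

  H_0: rank C_0 − rank ∂_1 = 7 − 6 = 1, and the invariant factors of ∂_1 are all 1, so H_0 ≅ Z.
  H_1: rank ker ∂_1 − rank ∂_2 = (9 − 6) − 0 = 3, and there is no ∂_2, so H_1 ≅ Z^3.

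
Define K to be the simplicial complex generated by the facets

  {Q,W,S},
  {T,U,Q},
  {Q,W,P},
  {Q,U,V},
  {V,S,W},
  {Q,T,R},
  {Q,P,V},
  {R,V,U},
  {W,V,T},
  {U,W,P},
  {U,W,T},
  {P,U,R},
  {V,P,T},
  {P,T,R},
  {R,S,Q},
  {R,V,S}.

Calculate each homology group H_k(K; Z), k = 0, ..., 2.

K has 8 vertices, 24 edges, 16 triangles.
rank ∂_0 = 0, rank ∂_1 = 7 ⇒ b_0 = 8 − 0 − 7 = 1; all invariant factors of ∂_1 are 1 so no torsion. So H_0 ≅ Z.
rank ∂_1 = 7, rank ∂_2 = 15 ⇒ b_1 = 24 − 7 − 15 = 2; all invariant factors of ∂_2 are 1 so no torsion. So H_1 ≅ Z^2.
rank ∂_2 = 15, rank ∂_3 = 0 ⇒ b_2 = 16 − 15 − 0 = 1. So H_2 ≅ Z.

H_0 ≅ Z,  H_1 ≅ Z^2,  H_2 ≅ Z.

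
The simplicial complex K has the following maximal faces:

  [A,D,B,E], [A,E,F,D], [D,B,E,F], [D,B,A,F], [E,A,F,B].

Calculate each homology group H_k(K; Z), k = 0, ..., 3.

Take the total order A < B < D < E < F on the vertex set. Then K (dimension 3) consists of the simplices:

  0-simplices (5): A, B, D, E, F
  1-simplices (10): AB, AD, AE, AF, BD, BE, BF, DE, DF, EF
  2-simplices (10): ABD, ABE, ABF, ADE, ADF, AEF, BDE, BDF, BEF, DEF
  3-simplices (5): ABDE, ABDF, ABEF, ADEF, BDEF

so the chain groups are C_0 ≅ Z^5, C_1 ≅ Z^10, C_2 ≅ Z^10, C_3 ≅ Z^5.

∂_1: C_1 → C_0 sends each edge [p,q] (with p < q) to q − p.
As a 5×10 matrix over Z this has rank 4, with invariant factors (1,1,1,1).

∂_2: C_2 → C_1 maps a triangle to the signed sum of its edges. For instance
  ∂BDE = DE − BE + BD,
  ∂AEF = EF − AF + AE.
The 10×10 boundary matrix has rank 6 and Smith normal form diag(1,1,1,1,1,1).

Boundary ∂_3: C_3 → C_2 sends each 3-simplex σ to the alternating sum Σ_i (−1)^i (σ with its i-th vertex removed). For instance
  ∂ADEF = DEF − AEF + ADF − ADE,
  ∂ABEF = BEF − AEF + ABF − ABE.
This gives a 10×5 integer matrix of rank 4; reducing to Smith normal form yields diagonal entries (1,1,1,1).

Reading off H_k = ker ∂_k / im ∂_{k+1}:

  H_0: rank C_0 − rank ∂_1 = 5 − 4 = 1, and the invariant factors of ∂_1 are all 1, so H_0 = Z.
  H_1: rank ker ∂_1 − rank ∂_2 = (10 − 4) − 6 = 0, and the invariant factors of ∂_2 are all 1, so H_1 = 0.
  H_2: rank ker ∂_2 − rank ∂_3 = (10 − 6) − 4 = 0, and the invariant factors of ∂_3 are all 1, so H_2 = 0.
  H_3: rank ker ∂_3 − rank ∂_4 = (5 − 4) − 0 = 1, and there is no ∂_4, so H_3 = Z.

H_0 ≅ Z,  H_1 = 0,  H_2 = 0,  H_3 ≅ Z.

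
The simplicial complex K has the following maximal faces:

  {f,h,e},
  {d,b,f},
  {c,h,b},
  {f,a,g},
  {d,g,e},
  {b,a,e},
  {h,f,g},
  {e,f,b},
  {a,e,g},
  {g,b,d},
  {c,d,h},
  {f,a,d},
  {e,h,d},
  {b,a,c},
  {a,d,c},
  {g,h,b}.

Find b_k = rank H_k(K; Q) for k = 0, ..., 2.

b_0 = 1, b_1 = 2, b_2 = 1.

Order the vertices as a < b < c < d < e < f < g < h. Listing each simplex with vertices in this order, K has dimension 2 with simplices:

  0-simplices (8): a, b, c, d, e, f, g, h
  1-simplices (24): ab, ac, ad, ae, af, ag, bc, bd, be, bf, bg, bh, cd, ch, de, df, dg, dh, ef, eg, eh, fg, fh, gh
  2-simplices (16): abc, abe, acd, adf, aeg, afg, bch, bdf, bdg, bef, bgh, cdh, deg, deh, efh, fgh

so the chain groups are C_0 ≅ Z^8, C_1 ≅ Z^24, C_2 ≅ Z^16.

∂_1: C_1 → C_0 is given by ∂[p,q] = [q] − [p].
As a 8×24 matrix over Z this has rank 7, with invariant factors (1,1,1,1,1,1,1).

Boundary ∂_2: C_2 → C_1 maps a triangle to the signed sum of its edges. For instance
  ∂aeg = eg − ag + ae,
  ∂adf = df − af + ad.
The resulting 24×16 matrix has rank 15, and its Smith normal form has invariant factors (1,1,1,1,1,1,1,1,1,1,1,1,1,1,1).

Computing H_k = (kernel of ∂_k) / (image of ∂_{k+1}):

  H_0: rank C_0 − rank ∂_1 = 8 − 7 = 1, and the invariant factors of ∂_1 are all 1, so H_0 ≅ Z.
  H_1: rank ker ∂_1 − rank ∂_2 = (24 − 7) − 15 = 2, and the invariant factors of ∂_2 are all 1, so H_1 ≅ Z^2.
  H_2: rank ker ∂_2 − rank ∂_3 = (16 − 15) − 0 = 1, and there is no ∂_3, so H_2 ≅ Z.

Hence the Betti numbers are b_0 = 1, b_1 = 2, b_2 = 1.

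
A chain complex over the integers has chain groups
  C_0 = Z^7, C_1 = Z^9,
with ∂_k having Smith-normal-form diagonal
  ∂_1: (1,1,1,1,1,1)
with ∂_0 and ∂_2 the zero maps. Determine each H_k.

H_0 = Z,  H_1 = Z^3.

H_0: b_0 = 7 − 0 − 6 = 1; torsion from ∂_1 factors > 1: none. So H_0 = Z.
H_1: b_1 = 9 − 6 − 0 = 3; torsion from ∂_2 factors > 1: none. So H_1 = Z^3.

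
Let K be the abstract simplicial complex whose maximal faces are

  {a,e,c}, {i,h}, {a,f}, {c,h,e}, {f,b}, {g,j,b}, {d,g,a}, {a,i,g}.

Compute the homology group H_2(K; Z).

H_2 = 0.

Take the total order a < b < c < d < e < f < g < h < i < j on the vertex set. Then K (dimension 2) consists of the simplices:

  0-simplices (10): a, b, c, d, e, f, g, h, i, j
  1-simplices (16): ac, ad, ae, af, ag, ai, bf, bg, bj, ce, ch, dg, eh, gi, gj, hi
  2-simplices (5): ace, adg, agi, bgj, ceh

Hence C_0 ≅ Z^10, C_1 ≅ Z^16, C_2 ≅ Z^5.

∂_1: C_1 → C_0 is given by ∂[p,q] = [q] − [p].
As a 10×16 matrix over Z this has rank 9, with invariant factors (1,1,1,1,1,1,1,1,1).

Boundary ∂_2: C_2 → C_1 sends each 2-simplex [p,q,r] to [q,r] − [p,r] + [p,q]. For instance
  ∂adg = dg − ag + ad,
  ∂bgj = gj − bj + bg.
The resulting 16×5 matrix has rank 5, and its Smith normal form has invariant factors (1,1,1,1,1).

Computing H_k = (kernel of ∂_k) / (image of ∂_{k+1}):

  H_2: rank ker ∂_2 − rank ∂_3 = (5 − 5) − 0 = 0, and there is no ∂_3, so H_2 ≅ 0.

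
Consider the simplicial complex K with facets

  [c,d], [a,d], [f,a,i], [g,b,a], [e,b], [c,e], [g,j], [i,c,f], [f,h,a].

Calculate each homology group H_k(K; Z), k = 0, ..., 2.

H_0 = Z,  H_1 = Z^2,  H_2 = 0.

Fix the vertex order a < b < c < d < e < f < g < h < i < j and write every simplex with vertices in increasing order. Then dim K = 2 and the simplices of K are:

  0-simplices (10): a, b, c, d, e, f, g, h, i, j
  1-simplices (15): ab, ad, af, ag, ah, ai, be, bg, cd, ce, cf, ci, fh, fi, gj
  2-simplices (4): abg, afh, afi, cfi

so the chain groups are C_0 ≅ Z^10, C_1 ≅ Z^15, C_2 ≅ Z^4.

∂_1: C_1 → C_0 is given by ∂[p,q] = [q] − [p]. For instance
  ∂ci = i − c.
The resulting 10×15 matrix has rank 9, and its Smith normal form has invariant factors (1,1,1,1,1,1,1,1,1).

Boundary ∂_2: C_2 → C_1 maps a triangle to the signed sum of its edges. For instance
  ∂afh = fh − ah + af,
  ∂cfi = fi − ci + cf.
The 15×4 boundary matrix has rank 4 and Smith normal form diag(1,1,1,1).

Reading off H_k = ker ∂_k / im ∂_{k+1}:

  H_0: rank C_0 − rank ∂_1 = 10 − 9 = 1, and the invariant factors of ∂_1 are all 1, so H_0 = Z.
  H_1: rank ker ∂_1 − rank ∂_2 = (15 − 9) − 4 = 2, and the invariant factors of ∂_2 are all 1, so H_1 = Z^2.
  H_2: rank ker ∂_2 − rank ∂_3 = (4 − 4) − 0 = 0, and there is no ∂_3, so H_2 = 0.

As a check, the Euler characteristic is 10 − 15 + 4 = -1, which agrees with 1 − 2 + 0 = -1.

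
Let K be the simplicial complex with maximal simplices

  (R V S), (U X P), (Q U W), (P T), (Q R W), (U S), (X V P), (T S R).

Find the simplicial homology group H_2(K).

H_2 ≅ 0.

Fix the vertex order P < Q < R < S < T < U < V < W < X and write every simplex with vertices in increasing order. Then dim K = 2 and the simplices of K are:

  0-simplices (9): P, Q, R, S, T, U, V, W, X
  1-simplices (17): PT, PU, PV, PX, QR, QU, QW, RS, RT, RV, RW, ST, SU, SV, UW, UX, VX
  2-simplices (6): PUX, PVX, QRW, QUW, RST, RSV

giving chain groups C_0 ≅ Z^9, C_1 ≅ Z^17, C_2 ≅ Z^6.

Boundary ∂_1: C_1 → C_0 is given by ∂[p,q] = [q] − [p]. For instance
  ∂QR = R − Q.
The 9×17 boundary matrix has rank 8 and Smith normal form diag(1,1,1,1,1,1,1,1).

The boundary map ∂_2: C_2 → C_1 acts by ∂[p,q,r] = [q,r] − [p,r] + [p,q]. For instance
  ∂QUW = UW − QW + QU,
  ∂PVX = VX − PX + PV.
This gives a 17×6 integer matrix of rank 6; reducing to Smith normal form yields diagonal entries (1,1,1,1,1,1).

Now H_k = ker ∂_k / im ∂_{k+1}, so:

  H_2: rank ker ∂_2 − rank ∂_3 = (6 − 6) − 0 = 0, and there is no ∂_3, so H_2 ≅ 0.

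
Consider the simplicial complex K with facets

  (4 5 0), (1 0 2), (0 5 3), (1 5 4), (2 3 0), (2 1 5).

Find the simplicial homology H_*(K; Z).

Take the total order 0 < 1 < 2 < 3 < 4 < 5 on the vertex set. Then K (dimension 2) consists of the simplices:

  0-simplices (6): [0], [1], [2], [3], [4], [5]
  1-simplices (12): [0,1], [0,2], [0,3], [0,4], [0,5], [1,2], [1,4], [1,5], [2,3], [2,5], [3,5], [4,5]
  2-simplices (6): [0,1,2], [0,2,3], [0,3,5], [0,4,5], [1,2,5], [1,4,5]

so the chain groups are C_0 ≅ Z^6, C_1 ≅ Z^12, C_2 ≅ Z^6.

∂_1: C_1 → C_0 maps an edge to its endpoints' difference, ∂[p,q] = q − p.
This gives a 6×12 integer matrix of rank 5; reducing to Smith normal form yields diagonal entries (1,1,1,1,1).

The boundary map ∂_2: C_2 → C_1 acts by ∂[p,q,r] = [q,r] − [p,r] + [p,q]. For instance
  ∂[1,2,5] = [2,5] − [1,5] + [1,2],
  ∂[0,2,3] = [2,3] − [0,3] + [0,2].
The 12×6 boundary matrix has rank 6 and Smith normal form diag(1,1,1,1,1,1).

Reading off H_k = ker ∂_k / im ∂_{k+1}:

  H_0: rank C_0 − rank ∂_1 = 6 − 5 = 1, and the invariant factors of ∂_1 are all 1, so H_0 ≅ Z.
  H_1: rank ker ∂_1 − rank ∂_2 = (12 − 5) − 6 = 1, and the invariant factors of ∂_2 are all 1, so H_1 ≅ Z.
  H_2: rank ker ∂_2 − rank ∂_3 = (6 − 6) − 0 = 0, and there is no ∂_3, so H_2 ≅ 0.

H_0 ≅ Z,  H_1 ≅ Z,  H_2 = 0.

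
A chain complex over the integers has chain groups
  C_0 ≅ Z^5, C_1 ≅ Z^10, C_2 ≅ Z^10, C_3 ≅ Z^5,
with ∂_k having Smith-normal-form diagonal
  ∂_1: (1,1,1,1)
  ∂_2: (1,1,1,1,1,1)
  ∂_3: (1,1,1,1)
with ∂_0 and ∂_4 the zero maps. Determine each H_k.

H_0: b_0 = 5 − 0 − 4 = 1; torsion from ∂_1 factors > 1: none. So H_0 ≅ Z.
H_1: b_1 = 10 − 4 − 6 = 0; torsion from ∂_2 factors > 1: none. So H_1 ≅ 0.
H_2: b_2 = 10 − 6 − 4 = 0; torsion from ∂_3 factors > 1: none. So H_2 ≅ 0.
H_3: b_3 = 5 − 4 − 0 = 1; torsion from ∂_4 factors > 1: none. So H_3 ≅ Z.

H_0 ≅ Z,  H_1 = 0,  H_2 = 0,  H_3 ≅ Z.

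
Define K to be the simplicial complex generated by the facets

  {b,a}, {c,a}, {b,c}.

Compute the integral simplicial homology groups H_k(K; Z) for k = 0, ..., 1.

Order the vertices as a < b < c. Listing each simplex with vertices in this order, K has dimension 1 with simplices:

  0-simplices (3): a, b, c
  1-simplices (3): ab, ac, bc

Hence C_0 ≅ Z^3, C_1 ≅ Z^3.

∂_1: C_1 → C_0 sends each edge [p,q] (with p < q) to q − p.
As a 3×3 matrix over Z this has rank 2, with invariant factors (1,1).

From H_k ≅ ker(∂_k) / im(∂_{k+1}) we obtain:

  H_0: rank C_0 − rank ∂_1 = 3 − 2 = 1, and the invariant factors of ∂_1 are all 1, so H_0 = Z.
  H_1: rank ker ∂_1 − rank ∂_2 = (3 − 2) − 0 = 1, and there is no ∂_2, so H_1 = Z.

As a check, the Euler characteristic is 3 − 3 = 0, which agrees with 1 − 1 = 0.

H_0 = Z,  H_1 = Z.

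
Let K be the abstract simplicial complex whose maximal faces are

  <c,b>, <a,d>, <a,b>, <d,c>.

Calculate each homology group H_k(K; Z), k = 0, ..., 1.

Take the total order a < b < c < d on the vertex set. Then K (dimension 1) consists of the simplices:

  0-simplices (4): a, b, c, d
  1-simplices (4): ab, ad, bc, cd

Hence C_0 ≅ Z^4, C_1 ≅ Z^4.

∂_1: C_1 → C_0 is given by ∂[p,q] = [q] − [p].
The resulting 4×4 matrix has rank 3, and its Smith normal form has invariant factors (1,1,1).

From H_k ≅ ker(∂_k) / im(∂_{k+1}) we obtain:

  H_0: rank C_0 − rank ∂_1 = 4 − 3 = 1, and the invariant factors of ∂_1 are all 1, so H_0 = Z.
  H_1: rank ker ∂_1 − rank ∂_2 = (4 − 3) − 0 = 1, and there is no ∂_2, so H_1 = Z.

As a check, the Euler characteristic is 4 − 4 = 0, which agrees with 1 − 1 = 0.
(K is a triangulation of the circle S^1.)

H_0 ≅ Z,  H_1 ≅ Z.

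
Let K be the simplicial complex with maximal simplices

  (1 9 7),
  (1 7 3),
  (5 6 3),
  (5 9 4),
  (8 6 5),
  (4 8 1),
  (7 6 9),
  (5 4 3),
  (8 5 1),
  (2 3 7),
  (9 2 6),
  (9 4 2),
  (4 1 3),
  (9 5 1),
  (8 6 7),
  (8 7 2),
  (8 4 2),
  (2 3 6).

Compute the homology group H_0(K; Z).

H_0 ≅ Z.

We work with the vertex ordering 1 < 2 < 3 < 4 < 5 < 6 < 7 < 8 < 9. The simplices of K, each written with vertices in increasing order, are:

  0-simplices (9): [1], [2], [3], [4], [5], [6], [7], [8], [9]
  1-simplices (27): (27 of them)
  2-simplices (18): [1,3,4], [1,3,7], [1,4,8], [1,5,8], [1,5,9], [1,7,9], [2,3,6], [2,3,7], [2,4,8], [2,4,9], [2,6,9], [2,7,8], [3,4,5], [3,5,6], [4,5,9], [5,6,8], [6,7,8], [6,7,9]

so the chain groups are C_0 ≅ Z^9, C_1 ≅ Z^27, C_2 ≅ Z^18.

The boundary map ∂_1: C_1 → C_0 sends each edge [p,q] (with p < q) to q − p. For instance
  ∂[6,7] = [7] − [6].
The resulting 9×27 matrix has rank 8, and its Smith normal form has invariant factors (1,1,1,1,1,1,1,1).

The boundary map ∂_2: C_2 → C_1 sends each 2-simplex [p,q,r] to [q,r] − [p,r] + [p,q]. For instance
  ∂[1,3,7] = [3,7] − [1,7] + [1,3],
  ∂[1,7,9] = [7,9] − [1,9] + [1,7].
As a 27×18 matrix over Z this has rank 18, with invariant factors (1,1,1,1,1,1,1,1,1,1,1,1,1,1,1,1,1,2).

Computing H_k = (kernel of ∂_k) / (image of ∂_{k+1}):

  H_0: rank C_0 − rank ∂_1 = 9 − 8 = 1, and the invariant factors of ∂_1 are all 1, so H_0 ≅ Z.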